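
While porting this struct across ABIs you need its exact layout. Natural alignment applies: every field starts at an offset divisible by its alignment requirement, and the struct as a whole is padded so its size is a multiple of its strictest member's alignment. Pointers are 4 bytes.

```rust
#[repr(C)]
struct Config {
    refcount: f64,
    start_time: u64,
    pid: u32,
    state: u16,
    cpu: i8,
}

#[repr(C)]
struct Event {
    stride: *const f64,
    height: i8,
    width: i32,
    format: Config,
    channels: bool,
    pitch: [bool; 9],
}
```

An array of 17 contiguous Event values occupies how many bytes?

952

Config: 0..8  refcount  (8B, 8-aligned); 8..16  start_time  (8B, 8-aligned); 16..20  pid  (4B, 4-aligned); 20..22  state  (2B, 2-aligned); 22..23  cpu  (1B, 1-aligned); 23..24  -- tail padding (1B); sizeof = 24, alignof = 8
0..4  stride  (4B, 4-aligned)
4..5  height  (1B, 1-aligned)
5..8  -- padding (3B)
8..12  width  (4B, 4-aligned)
12..16  -- padding (4B)
16..40  format  (24B, 8-aligned)
40..41  channels  (1B, 1-aligned)
41..50  pitch  (9B, 1-aligned)
50..56  -- tail padding (6B)
sizeof = 56, alignof = 8
array of 17: 17 × 56 = 952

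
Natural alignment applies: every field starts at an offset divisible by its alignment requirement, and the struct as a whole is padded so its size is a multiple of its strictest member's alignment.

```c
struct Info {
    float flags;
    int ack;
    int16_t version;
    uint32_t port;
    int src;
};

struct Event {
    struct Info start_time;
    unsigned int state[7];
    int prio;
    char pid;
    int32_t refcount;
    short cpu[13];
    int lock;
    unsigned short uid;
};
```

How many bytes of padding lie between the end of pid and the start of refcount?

Info: 0..4  flags  (4B, 4-aligned); 4..8  ack  (4B, 4-aligned); 8..10  version  (2B, 2-aligned); 10..12  -- padding (2B); 12..16  port  (4B, 4-aligned); 16..20  src  (4B, 4-aligned); sizeof = 20, alignof = 4
0..20  start_time  (20B, 4-aligned)
20..48  state  (28B, 4-aligned)
48..52  prio  (4B, 4-aligned)
52..53  pid  (1B, 1-aligned)
53..56  -- padding (3B)
56..60  refcount  (4B, 4-aligned)

3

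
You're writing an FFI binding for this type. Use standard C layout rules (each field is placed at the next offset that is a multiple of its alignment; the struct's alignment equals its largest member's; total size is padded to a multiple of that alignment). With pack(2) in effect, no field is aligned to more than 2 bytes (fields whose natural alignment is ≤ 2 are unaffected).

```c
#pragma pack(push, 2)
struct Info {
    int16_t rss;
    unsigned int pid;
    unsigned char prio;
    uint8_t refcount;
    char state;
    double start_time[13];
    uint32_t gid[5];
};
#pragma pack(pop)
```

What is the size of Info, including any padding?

rss at 0 (size 2, align 2) → ends 2
pid at 2 (size 4, align 2) → ends 6
prio at 6 (size 1, align 1) → ends 7
refcount at 7 (size 1, align 1) → ends 8
state at 8 (size 1, align 1) → ends 9
pad 1 to align 2 for start_time
start_time at 10 (size 104, align 2) → ends 114
gid at 114 (size 20, align 2) → ends 134
total 134 bytes, alignment 2

134 bytes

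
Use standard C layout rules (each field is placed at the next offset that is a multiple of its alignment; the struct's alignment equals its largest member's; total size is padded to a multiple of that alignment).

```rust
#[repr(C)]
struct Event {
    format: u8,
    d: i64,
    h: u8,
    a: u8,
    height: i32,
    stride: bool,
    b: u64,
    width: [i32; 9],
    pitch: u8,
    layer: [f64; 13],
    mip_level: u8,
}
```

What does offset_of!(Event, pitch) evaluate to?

76

format at 0 (size 1, align 1) → ends 1
pad 7 to align 8 for d
d at 8 (size 8, align 8) → ends 16
h at 16 (size 1, align 1) → ends 17
a at 17 (size 1, align 1) → ends 18
pad 2 to align 4 for height
height at 20 (size 4, align 4) → ends 24
stride at 24 (size 1, align 1) → ends 25
pad 7 to align 8 for b
b at 32 (size 8, align 8) → ends 40
width at 40 (size 36, align 4) → ends 76
pitch at 76 (size 1, align 1) → ends 77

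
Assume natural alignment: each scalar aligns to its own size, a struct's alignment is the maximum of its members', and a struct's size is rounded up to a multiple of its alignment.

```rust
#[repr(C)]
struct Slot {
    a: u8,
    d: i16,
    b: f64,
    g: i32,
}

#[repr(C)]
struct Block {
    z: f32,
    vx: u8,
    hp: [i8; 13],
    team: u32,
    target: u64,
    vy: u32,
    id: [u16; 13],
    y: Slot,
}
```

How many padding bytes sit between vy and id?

Slot: 0..1  a  (1B, 1-aligned); 1..2  -- padding (1B); 2..4  d  (2B, 2-aligned); 4..8  -- padding (4B); 8..16  b  (8B, 8-aligned); 16..20  g  (4B, 4-aligned); 20..24  -- tail padding (4B); sizeof = 24, alignof = 8
0..4  z  (4B, 4-aligned)
4..5  vx  (1B, 1-aligned)
5..18  hp  (13B, 1-aligned)
18..20  -- padding (2B)
20..24  team  (4B, 4-aligned)
24..32  target  (8B, 8-aligned)
32..36  vy  (4B, 4-aligned)
36..62  id  (26B, 2-aligned)

0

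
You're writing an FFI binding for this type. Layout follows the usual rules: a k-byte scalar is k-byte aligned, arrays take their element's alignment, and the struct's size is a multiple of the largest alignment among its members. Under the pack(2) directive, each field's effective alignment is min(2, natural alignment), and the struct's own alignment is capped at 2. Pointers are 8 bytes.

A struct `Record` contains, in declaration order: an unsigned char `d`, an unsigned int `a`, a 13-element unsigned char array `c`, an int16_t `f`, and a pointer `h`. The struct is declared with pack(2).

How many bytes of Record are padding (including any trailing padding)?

@0: d [1B, align 1] → 1
+1 pad (align 2)
@2: a [4B, align 2] → 6
@6: c [13B, align 1] → 19
+1 pad (align 2)
@20: f [2B, align 2] → 22
@22: h [8B, align 2] → 30
size 30, align 2
data bytes 28, size 30 → padding 2

2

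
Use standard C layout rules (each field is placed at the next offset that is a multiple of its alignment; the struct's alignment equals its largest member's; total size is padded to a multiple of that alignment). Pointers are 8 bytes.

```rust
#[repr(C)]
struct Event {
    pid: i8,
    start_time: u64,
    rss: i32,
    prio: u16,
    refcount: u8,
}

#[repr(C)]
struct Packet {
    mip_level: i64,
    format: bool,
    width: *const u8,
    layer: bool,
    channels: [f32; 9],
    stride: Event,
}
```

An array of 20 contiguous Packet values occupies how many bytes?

Event: pid at 0 (size 1, align 1) → ends 1; pad 7 to align 8 for start_time; start_time at 8 (size 8, align 8) → ends 16; rss at 16 (size 4, align 4) → ends 20; prio at 20 (size 2, align 2) → ends 22; refcount at 22 (size 1, align 1) → ends 23; tail pad 1 to reach multiple of 8; total 24 bytes, alignment 8
mip_level at 0 (size 8, align 8) → ends 8
format at 8 (size 1, align 1) → ends 9
pad 7 to align 8 for width
width at 16 (size 8, align 8) → ends 24
layer at 24 (size 1, align 1) → ends 25
pad 3 to align 4 for channels
channels at 28 (size 36, align 4) → ends 64
stride at 64 (size 24, align 8) → ends 88
total 88 bytes, alignment 8
array of 20: 20 × 88 = 1760

1760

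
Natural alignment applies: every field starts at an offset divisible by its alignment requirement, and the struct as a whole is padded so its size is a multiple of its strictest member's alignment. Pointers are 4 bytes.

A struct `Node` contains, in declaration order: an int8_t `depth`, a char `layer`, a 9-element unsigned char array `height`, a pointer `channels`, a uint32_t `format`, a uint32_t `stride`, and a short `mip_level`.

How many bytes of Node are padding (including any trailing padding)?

0..1  depth  (1B, 1-aligned)
1..2  layer  (1B, 1-aligned)
2..11  height  (9B, 1-aligned)
11..12  -- padding (1B)
12..16  channels  (4B, 4-aligned)
16..20  format  (4B, 4-aligned)
20..24  stride  (4B, 4-aligned)
24..26  mip_level  (2B, 2-aligned)
26..28  -- tail padding (2B)
sizeof = 28, alignof = 4
data bytes 25, size 28 → padding 3

3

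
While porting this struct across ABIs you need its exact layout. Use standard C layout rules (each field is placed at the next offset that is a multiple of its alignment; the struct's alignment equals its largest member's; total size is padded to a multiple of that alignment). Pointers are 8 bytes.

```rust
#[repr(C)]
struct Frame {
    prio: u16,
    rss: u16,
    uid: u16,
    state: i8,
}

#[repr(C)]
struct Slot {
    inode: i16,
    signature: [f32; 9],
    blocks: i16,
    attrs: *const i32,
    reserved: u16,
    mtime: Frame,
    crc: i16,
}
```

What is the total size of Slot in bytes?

72

Frame: 0..2  prio  (2B, 2-aligned); 2..4  rss  (2B, 2-aligned); 4..6  uid  (2B, 2-aligned); 6..7  state  (1B, 1-aligned); 7..8  -- tail padding (1B); sizeof = 8, alignof = 2
0..2  inode  (2B, 2-aligned)
2..4  -- padding (2B)
4..40  signature  (36B, 4-aligned)
40..42  blocks  (2B, 2-aligned)
42..48  -- padding (6B)
48..56  attrs  (8B, 8-aligned)
56..58  reserved  (2B, 2-aligned)
58..66  mtime  (8B, 2-aligned)
66..68  crc  (2B, 2-aligned)
68..72  -- tail padding (4B)
sizeof = 72, alignof = 8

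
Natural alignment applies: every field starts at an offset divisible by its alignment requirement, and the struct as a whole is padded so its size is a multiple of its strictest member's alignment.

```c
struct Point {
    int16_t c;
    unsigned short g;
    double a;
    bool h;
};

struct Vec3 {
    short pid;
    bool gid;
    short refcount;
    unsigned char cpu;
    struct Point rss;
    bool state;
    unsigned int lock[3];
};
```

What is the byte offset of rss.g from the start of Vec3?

10

Point: 0..2  c  (2B, 2-aligned); 2..4  g  (2B, 2-aligned); 4..8  -- padding (4B); 8..16  a  (8B, 8-aligned); 16..17  h  (1B, 1-aligned); 17..24  -- tail padding (7B); sizeof = 24, alignof = 8
0..2  pid  (2B, 2-aligned)
2..3  gid  (1B, 1-aligned)
3..4  -- padding (1B)
4..6  refcount  (2B, 2-aligned)
6..7  cpu  (1B, 1-aligned)
7..8  -- padding (1B)
8..32  rss  (24B, 8-aligned)
within Point: g at 2
8 + 2 = 10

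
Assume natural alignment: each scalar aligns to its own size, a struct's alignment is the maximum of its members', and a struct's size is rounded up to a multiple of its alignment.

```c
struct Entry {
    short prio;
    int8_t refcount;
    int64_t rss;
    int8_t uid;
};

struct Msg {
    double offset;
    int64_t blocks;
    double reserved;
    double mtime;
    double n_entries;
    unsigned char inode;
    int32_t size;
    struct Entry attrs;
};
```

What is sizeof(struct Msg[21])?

1512

Entry: 0..2  prio  (2B, 2-aligned); 2..3  refcount  (1B, 1-aligned); 3..8  -- padding (5B); 8..16  rss  (8B, 8-aligned); 16..17  uid  (1B, 1-aligned); 17..24  -- tail padding (7B); sizeof = 24, alignof = 8
0..8  offset  (8B, 8-aligned)
8..16  blocks  (8B, 8-aligned)
16..24  reserved  (8B, 8-aligned)
24..32  mtime  (8B, 8-aligned)
32..40  n_entries  (8B, 8-aligned)
40..41  inode  (1B, 1-aligned)
41..44  -- padding (3B)
44..48  size  (4B, 4-aligned)
48..72  attrs  (24B, 8-aligned)
sizeof = 72, alignof = 8
array of 21: 21 × 72 = 1512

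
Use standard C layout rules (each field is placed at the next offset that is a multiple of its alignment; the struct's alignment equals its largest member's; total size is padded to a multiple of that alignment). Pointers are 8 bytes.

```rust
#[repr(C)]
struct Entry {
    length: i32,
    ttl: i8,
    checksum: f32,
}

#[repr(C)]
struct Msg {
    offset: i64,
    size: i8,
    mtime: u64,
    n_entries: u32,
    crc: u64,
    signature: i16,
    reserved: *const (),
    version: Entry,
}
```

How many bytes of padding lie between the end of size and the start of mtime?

7

Entry: @0: length [4B, align 4] → 4; @4: ttl [1B, align 1] → 5; +3 pad (align 4); @8: checksum [4B, align 4] → 12; size 12, align 4
@0: offset [8B, align 8] → 8
@8: size [1B, align 1] → 9
+7 pad (align 8)
@16: mtime [8B, align 8] → 24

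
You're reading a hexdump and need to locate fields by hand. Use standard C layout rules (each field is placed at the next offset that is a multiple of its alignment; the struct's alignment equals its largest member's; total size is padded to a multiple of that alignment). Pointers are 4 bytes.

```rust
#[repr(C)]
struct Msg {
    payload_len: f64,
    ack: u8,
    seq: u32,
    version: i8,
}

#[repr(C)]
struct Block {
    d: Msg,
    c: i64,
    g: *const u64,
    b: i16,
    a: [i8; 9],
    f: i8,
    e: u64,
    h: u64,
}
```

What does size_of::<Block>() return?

Msg: @0: payload_len [8B, align 8] → 8; @8: ack [1B, align 1] → 9; +3 pad (align 4); @12: seq [4B, align 4] → 16; @16: version [1B, align 1] → 17; +7 tail pad (align 8); size 24, align 8
@0: d [24B, align 8] → 24
@24: c [8B, align 8] → 32
@32: g [4B, align 4] → 36
@36: b [2B, align 2] → 38
@38: a [9B, align 1] → 47
@47: f [1B, align 1] → 48
@48: e [8B, align 8] → 56
@56: h [8B, align 8] → 64
size 64, align 8

64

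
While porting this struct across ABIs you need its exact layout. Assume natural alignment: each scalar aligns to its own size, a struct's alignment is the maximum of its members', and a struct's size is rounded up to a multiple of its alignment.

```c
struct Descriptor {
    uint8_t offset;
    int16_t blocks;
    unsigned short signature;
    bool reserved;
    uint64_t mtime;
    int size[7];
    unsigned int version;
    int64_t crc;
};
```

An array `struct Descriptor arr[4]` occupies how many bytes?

224

@0: offset [1B, align 1] → 1
+1 pad (align 2)
@2: blocks [2B, align 2] → 4
@4: signature [2B, align 2] → 6
@6: reserved [1B, align 1] → 7
+1 pad (align 8)
@8: mtime [8B, align 8] → 16
@16: size [28B, align 4] → 44
@44: version [4B, align 4] → 48
@48: crc [8B, align 8] → 56
size 56, align 8
array of 4: 4 × 56 = 224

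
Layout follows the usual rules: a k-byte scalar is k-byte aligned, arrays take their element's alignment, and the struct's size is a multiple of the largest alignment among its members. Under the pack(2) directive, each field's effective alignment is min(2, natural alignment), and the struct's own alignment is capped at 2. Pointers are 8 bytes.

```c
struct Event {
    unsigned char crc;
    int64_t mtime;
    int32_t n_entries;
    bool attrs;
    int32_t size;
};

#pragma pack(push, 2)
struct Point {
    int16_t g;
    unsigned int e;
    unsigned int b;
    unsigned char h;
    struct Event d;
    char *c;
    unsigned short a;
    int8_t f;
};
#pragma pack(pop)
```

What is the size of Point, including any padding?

Event: @0: crc [1B, align 1] → 1; +7 pad (align 8); @8: mtime [8B, align 8] → 16; @16: n_entries [4B, align 4] → 20; @20: attrs [1B, align 1] → 21; +3 pad (align 4); @24: size [4B, align 4] → 28; +4 tail pad (align 8); size 32, align 8
@0: g [2B, align 2] → 2
@2: e [4B, align 2] → 6
@6: b [4B, align 2] → 10
@10: h [1B, align 1] → 11
+1 pad (align 2)
@12: d [32B, align 2] → 44
@44: c [8B, align 2] → 52
@52: a [2B, align 2] → 54
@54: f [1B, align 1] → 55
+1 tail pad (align 2)
size 56, align 2

56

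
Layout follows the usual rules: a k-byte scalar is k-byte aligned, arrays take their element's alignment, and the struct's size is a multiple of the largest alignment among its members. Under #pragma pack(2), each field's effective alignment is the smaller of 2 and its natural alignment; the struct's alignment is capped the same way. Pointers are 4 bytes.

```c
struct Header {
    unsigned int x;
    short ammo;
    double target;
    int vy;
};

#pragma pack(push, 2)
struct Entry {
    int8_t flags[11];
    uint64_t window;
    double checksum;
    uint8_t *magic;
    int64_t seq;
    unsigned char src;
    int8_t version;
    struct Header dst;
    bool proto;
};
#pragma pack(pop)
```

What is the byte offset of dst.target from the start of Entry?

Header: @0: x [4B, align 4] → 4; @4: ammo [2B, align 2] → 6; +2 pad (align 8); @8: target [8B, align 8] → 16; @16: vy [4B, align 4] → 20; +4 tail pad (align 8); size 24, align 8
@0: flags [11B, align 1] → 11
+1 pad (align 2)
@12: window [8B, align 2] → 20
@20: checksum [8B, align 2] → 28
@28: magic [4B, align 2] → 32
@32: seq [8B, align 2] → 40
@40: src [1B, align 1] → 41
@41: version [1B, align 1] → 42
@42: dst [24B, align 2] → 66
within Header: target at 8
42 + 8 = 50

50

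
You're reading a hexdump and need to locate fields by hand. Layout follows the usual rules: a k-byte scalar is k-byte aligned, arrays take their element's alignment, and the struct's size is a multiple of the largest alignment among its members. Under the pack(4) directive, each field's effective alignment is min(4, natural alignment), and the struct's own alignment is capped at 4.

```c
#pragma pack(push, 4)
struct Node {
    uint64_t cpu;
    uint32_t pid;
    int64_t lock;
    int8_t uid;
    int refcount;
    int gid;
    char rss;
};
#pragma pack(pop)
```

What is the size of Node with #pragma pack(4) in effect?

36

@0: cpu [8B, align 4] → 8
@8: pid [4B, align 4] → 12
@12: lock [8B, align 4] → 20
@20: uid [1B, align 1] → 21
+3 pad (align 4)
@24: refcount [4B, align 4] → 28
@28: gid [4B, align 4] → 32
@32: rss [1B, align 1] → 33
+3 tail pad (align 4)
size 36, align 4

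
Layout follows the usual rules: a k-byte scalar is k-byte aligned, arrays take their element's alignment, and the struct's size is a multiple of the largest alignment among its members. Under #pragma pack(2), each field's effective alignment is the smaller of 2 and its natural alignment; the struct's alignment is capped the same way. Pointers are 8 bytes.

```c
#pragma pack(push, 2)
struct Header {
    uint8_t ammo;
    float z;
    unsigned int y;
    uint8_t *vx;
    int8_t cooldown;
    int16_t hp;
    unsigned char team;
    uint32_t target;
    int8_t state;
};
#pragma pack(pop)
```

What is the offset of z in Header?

2

0..1  ammo  (1B, 1-aligned)
1..2  -- padding (1B)
2..6  z  (4B, 2-aligned)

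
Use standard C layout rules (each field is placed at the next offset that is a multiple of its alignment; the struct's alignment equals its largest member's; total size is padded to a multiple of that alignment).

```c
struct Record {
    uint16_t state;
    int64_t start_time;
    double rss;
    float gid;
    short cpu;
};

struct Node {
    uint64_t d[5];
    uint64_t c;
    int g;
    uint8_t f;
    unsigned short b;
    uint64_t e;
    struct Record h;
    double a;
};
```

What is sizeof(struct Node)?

104

Record: 0..2  state  (2B, 2-aligned); 2..8  -- padding (6B); 8..16  start_time  (8B, 8-aligned); 16..24  rss  (8B, 8-aligned); 24..28  gid  (4B, 4-aligned); 28..30  cpu  (2B, 2-aligned); 30..32  -- tail padding (2B); sizeof = 32, alignof = 8
0..40  d  (40B, 8-aligned)
40..48  c  (8B, 8-aligned)
48..52  g  (4B, 4-aligned)
52..53  f  (1B, 1-aligned)
53..54  -- padding (1B)
54..56  b  (2B, 2-aligned)
56..64  e  (8B, 8-aligned)
64..96  h  (32B, 8-aligned)
96..104  a  (8B, 8-aligned)
sizeof = 104, alignof = 8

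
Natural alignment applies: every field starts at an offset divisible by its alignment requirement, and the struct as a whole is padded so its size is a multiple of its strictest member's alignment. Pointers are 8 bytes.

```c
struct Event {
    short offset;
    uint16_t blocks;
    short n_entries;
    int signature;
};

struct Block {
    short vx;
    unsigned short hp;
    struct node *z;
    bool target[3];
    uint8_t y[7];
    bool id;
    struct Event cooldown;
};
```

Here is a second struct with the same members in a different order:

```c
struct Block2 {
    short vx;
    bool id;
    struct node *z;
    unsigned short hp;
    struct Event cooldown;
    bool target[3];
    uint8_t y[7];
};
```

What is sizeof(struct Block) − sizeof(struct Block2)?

-8

Event: @0: offset [2B, align 2] → 2; @2: blocks [2B, align 2] → 4; @4: n_entries [2B, align 2] → 6; +2 pad (align 4); @8: signature [4B, align 4] → 12; size 12, align 4
@0: vx [2B, align 2] → 2
@2: hp [2B, align 2] → 4
+4 pad (align 8)
@8: z [8B, align 8] → 16
@16: target [3B, align 1] → 19
@19: y [7B, align 1] → 26
@26: id [1B, align 1] → 27
+1 pad (align 4)
@28: cooldown [12B, align 4] → 40
size 40, align 8
— Block2 —
@0: vx [2B, align 2] → 2
@2: id [1B, align 1] → 3
+5 pad (align 8)
@8: z [8B, align 8] → 16
@16: hp [2B, align 2] → 18
+2 pad (align 4)
@20: cooldown [12B, align 4] → 32
@32: target [3B, align 1] → 35
@35: y [7B, align 1] → 42
+6 tail pad (align 8)
size 48, align 8
40 − 48 = -8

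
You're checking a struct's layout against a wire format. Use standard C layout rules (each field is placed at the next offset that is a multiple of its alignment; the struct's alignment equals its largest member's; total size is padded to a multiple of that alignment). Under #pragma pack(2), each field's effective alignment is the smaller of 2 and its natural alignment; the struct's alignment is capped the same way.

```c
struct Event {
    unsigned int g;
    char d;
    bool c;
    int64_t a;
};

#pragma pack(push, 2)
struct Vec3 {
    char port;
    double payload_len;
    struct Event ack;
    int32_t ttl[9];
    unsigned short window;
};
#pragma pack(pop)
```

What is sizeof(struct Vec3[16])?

1024

Event: g at 0 (size 4, align 4) → ends 4; d at 4 (size 1, align 1) → ends 5; c at 5 (size 1, align 1) → ends 6; pad 2 to align 8 for a; a at 8 (size 8, align 8) → ends 16; total 16 bytes, alignment 8
port at 0 (size 1, align 1) → ends 1
pad 1 to align 2 for payload_len
payload_len at 2 (size 8, align 2) → ends 10
ack at 10 (size 16, align 2) → ends 26
ttl at 26 (size 36, align 2) → ends 62
window at 62 (size 2, align 2) → ends 64
total 64 bytes, alignment 2
array of 16: 16 × 64 = 1024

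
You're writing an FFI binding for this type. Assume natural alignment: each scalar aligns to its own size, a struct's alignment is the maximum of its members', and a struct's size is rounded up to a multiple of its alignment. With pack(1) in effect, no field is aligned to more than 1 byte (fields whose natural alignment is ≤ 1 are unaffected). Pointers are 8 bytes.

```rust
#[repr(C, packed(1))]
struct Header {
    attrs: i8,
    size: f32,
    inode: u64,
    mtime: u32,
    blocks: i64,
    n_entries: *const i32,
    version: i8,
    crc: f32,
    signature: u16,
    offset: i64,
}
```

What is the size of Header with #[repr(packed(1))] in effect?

0..1  attrs  (1B, 1-aligned)
1..5  size  (4B, 1-aligned)
5..13  inode  (8B, 1-aligned)
13..17  mtime  (4B, 1-aligned)
17..25  blocks  (8B, 1-aligned)
25..33  n_entries  (8B, 1-aligned)
33..34  version  (1B, 1-aligned)
34..38  crc  (4B, 1-aligned)
38..40  signature  (2B, 1-aligned)
40..48  offset  (8B, 1-aligned)
sizeof = 48, alignof = 1

48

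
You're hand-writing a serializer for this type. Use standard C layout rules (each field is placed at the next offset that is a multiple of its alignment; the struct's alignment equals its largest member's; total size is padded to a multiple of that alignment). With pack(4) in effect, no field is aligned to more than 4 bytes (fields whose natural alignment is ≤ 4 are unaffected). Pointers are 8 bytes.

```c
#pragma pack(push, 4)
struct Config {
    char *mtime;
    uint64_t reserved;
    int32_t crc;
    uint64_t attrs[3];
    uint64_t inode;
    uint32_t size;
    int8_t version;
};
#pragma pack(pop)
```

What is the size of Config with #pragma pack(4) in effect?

60

0..8  mtime  (8B, 4-aligned)
8..16  reserved  (8B, 4-aligned)
16..20  crc  (4B, 4-aligned)
20..44  attrs  (24B, 4-aligned)
44..52  inode  (8B, 4-aligned)
52..56  size  (4B, 4-aligned)
56..57  version  (1B, 1-aligned)
57..60  -- tail padding (3B)
sizeof = 60, alignof = 4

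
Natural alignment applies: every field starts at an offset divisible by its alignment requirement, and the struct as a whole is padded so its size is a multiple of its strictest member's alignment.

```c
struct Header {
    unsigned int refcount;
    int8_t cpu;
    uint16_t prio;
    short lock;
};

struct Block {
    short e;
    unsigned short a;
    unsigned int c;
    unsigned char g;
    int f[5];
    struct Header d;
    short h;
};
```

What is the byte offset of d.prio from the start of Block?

38

Header: 0..4  refcount  (4B, 4-aligned); 4..5  cpu  (1B, 1-aligned); 5..6  -- padding (1B); 6..8  prio  (2B, 2-aligned); 8..10  lock  (2B, 2-aligned); 10..12  -- tail padding (2B); sizeof = 12, alignof = 4
0..2  e  (2B, 2-aligned)
2..4  a  (2B, 2-aligned)
4..8  c  (4B, 4-aligned)
8..9  g  (1B, 1-aligned)
9..12  -- padding (3B)
12..32  f  (20B, 4-aligned)
32..44  d  (12B, 4-aligned)
within Header: prio at 6
32 + 6 = 38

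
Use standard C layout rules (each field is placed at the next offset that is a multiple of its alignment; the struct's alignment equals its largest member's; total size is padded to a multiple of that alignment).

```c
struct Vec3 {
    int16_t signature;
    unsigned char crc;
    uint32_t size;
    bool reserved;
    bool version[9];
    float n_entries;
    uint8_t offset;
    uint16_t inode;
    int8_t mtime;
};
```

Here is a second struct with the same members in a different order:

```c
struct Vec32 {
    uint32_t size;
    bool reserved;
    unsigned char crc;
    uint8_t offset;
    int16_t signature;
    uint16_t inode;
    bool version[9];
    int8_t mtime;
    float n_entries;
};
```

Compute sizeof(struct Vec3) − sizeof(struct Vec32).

0..2  signature  (2B, 2-aligned)
2..3  crc  (1B, 1-aligned)
3..4  -- padding (1B)
4..8  size  (4B, 4-aligned)
8..9  reserved  (1B, 1-aligned)
9..18  version  (9B, 1-aligned)
18..20  -- padding (2B)
20..24  n_entries  (4B, 4-aligned)
24..25  offset  (1B, 1-aligned)
25..26  -- padding (1B)
26..28  inode  (2B, 2-aligned)
28..29  mtime  (1B, 1-aligned)
29..32  -- tail padding (3B)
sizeof = 32, alignof = 4
— Vec32 —
0..4  size  (4B, 4-aligned)
4..5  reserved  (1B, 1-aligned)
5..6  crc  (1B, 1-aligned)
6..7  offset  (1B, 1-aligned)
7..8  -- padding (1B)
8..10  signature  (2B, 2-aligned)
10..12  inode  (2B, 2-aligned)
12..21  version  (9B, 1-aligned)
21..22  mtime  (1B, 1-aligned)
22..24  -- padding (2B)
24..28  n_entries  (4B, 4-aligned)
sizeof = 28, alignof = 4
32 − 28 = 4

4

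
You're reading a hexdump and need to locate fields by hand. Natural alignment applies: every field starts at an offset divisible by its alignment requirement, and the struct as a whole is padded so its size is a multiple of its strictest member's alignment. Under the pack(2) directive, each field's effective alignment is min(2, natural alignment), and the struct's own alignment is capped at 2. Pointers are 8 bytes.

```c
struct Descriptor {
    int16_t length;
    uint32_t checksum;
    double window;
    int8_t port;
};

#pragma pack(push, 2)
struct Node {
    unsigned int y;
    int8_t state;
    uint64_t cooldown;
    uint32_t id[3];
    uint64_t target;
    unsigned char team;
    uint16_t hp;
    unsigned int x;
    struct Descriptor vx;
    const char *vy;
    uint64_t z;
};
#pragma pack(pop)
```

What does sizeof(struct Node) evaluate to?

Descriptor: 0..2  length  (2B, 2-aligned); 2..4  -- padding (2B); 4..8  checksum  (4B, 4-aligned); 8..16  window  (8B, 8-aligned); 16..17  port  (1B, 1-aligned); 17..24  -- tail padding (7B); sizeof = 24, alignof = 8
0..4  y  (4B, 2-aligned)
4..5  state  (1B, 1-aligned)
5..6  -- padding (1B)
6..14  cooldown  (8B, 2-aligned)
14..26  id  (12B, 2-aligned)
26..34  target  (8B, 2-aligned)
34..35  team  (1B, 1-aligned)
35..36  -- padding (1B)
36..38  hp  (2B, 2-aligned)
38..42  x  (4B, 2-aligned)
42..66  vx  (24B, 2-aligned)
66..74  vy  (8B, 2-aligned)
74..82  z  (8B, 2-aligned)
sizeof = 82, alignof = 2

82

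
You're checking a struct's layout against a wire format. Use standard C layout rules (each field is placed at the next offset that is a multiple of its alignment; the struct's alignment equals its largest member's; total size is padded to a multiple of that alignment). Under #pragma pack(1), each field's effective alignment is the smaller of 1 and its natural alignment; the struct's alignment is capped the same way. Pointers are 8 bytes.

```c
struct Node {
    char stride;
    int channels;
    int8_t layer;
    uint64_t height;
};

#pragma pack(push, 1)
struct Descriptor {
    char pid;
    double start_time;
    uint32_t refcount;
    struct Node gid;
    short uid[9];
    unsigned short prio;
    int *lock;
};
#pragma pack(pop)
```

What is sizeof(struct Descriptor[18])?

1170

Node: @0: stride [1B, align 1] → 1; +3 pad (align 4); @4: channels [4B, align 4] → 8; @8: layer [1B, align 1] → 9; +7 pad (align 8); @16: height [8B, align 8] → 24; size 24, align 8
@0: pid [1B, align 1] → 1
@1: start_time [8B, align 1] → 9
@9: refcount [4B, align 1] → 13
@13: gid [24B, align 1] → 37
@37: uid [18B, align 1] → 55
@55: prio [2B, align 1] → 57
@57: lock [8B, align 1] → 65
size 65, align 1
array of 18: 18 × 65 = 1170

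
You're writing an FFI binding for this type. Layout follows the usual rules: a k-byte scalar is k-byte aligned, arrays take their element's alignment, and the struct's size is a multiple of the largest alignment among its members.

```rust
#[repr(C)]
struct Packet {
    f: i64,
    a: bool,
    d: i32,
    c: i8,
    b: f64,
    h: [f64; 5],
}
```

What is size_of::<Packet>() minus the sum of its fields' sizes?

10

@0: f [8B, align 8] → 8
@8: a [1B, align 1] → 9
+3 pad (align 4)
@12: d [4B, align 4] → 16
@16: c [1B, align 1] → 17
+7 pad (align 8)
@24: b [8B, align 8] → 32
@32: h [40B, align 8] → 72
size 72, align 8
data bytes 62, size 72 → padding 10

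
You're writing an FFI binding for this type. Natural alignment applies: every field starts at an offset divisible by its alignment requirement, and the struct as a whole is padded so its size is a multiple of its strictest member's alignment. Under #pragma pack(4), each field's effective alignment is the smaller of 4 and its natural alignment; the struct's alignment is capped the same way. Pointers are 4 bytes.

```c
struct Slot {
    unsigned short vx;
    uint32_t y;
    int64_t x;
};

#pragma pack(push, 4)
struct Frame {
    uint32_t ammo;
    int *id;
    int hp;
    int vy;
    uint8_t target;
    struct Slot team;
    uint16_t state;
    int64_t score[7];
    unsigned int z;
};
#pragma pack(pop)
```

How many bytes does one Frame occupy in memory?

100

Slot: 0..2  vx  (2B, 2-aligned); 2..4  -- padding (2B); 4..8  y  (4B, 4-aligned); 8..16  x  (8B, 8-aligned); sizeof = 16, alignof = 8
0..4  ammo  (4B, 4-aligned)
4..8  id  (4B, 4-aligned)
8..12  hp  (4B, 4-aligned)
12..16  vy  (4B, 4-aligned)
16..17  target  (1B, 1-aligned)
17..20  -- padding (3B)
20..36  team  (16B, 4-aligned)
36..38  state  (2B, 2-aligned)
38..40  -- padding (2B)
40..96  score  (56B, 4-aligned)
96..100  z  (4B, 4-aligned)
sizeof = 100, alignof = 4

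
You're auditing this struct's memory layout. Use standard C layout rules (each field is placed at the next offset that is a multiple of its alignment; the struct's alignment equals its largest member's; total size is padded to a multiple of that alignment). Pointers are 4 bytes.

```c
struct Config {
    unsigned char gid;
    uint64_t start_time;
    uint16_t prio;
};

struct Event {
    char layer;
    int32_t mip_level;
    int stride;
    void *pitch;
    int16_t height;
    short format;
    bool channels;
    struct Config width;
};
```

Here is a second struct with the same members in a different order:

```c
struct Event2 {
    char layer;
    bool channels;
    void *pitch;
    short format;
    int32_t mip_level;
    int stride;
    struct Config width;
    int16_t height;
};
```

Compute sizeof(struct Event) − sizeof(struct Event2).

Config: @0: gid [1B, align 1] → 1; +7 pad (align 8); @8: start_time [8B, align 8] → 16; @16: prio [2B, align 2] → 18; +6 tail pad (align 8); size 24, align 8
@0: layer [1B, align 1] → 1
+3 pad (align 4)
@4: mip_level [4B, align 4] → 8
@8: stride [4B, align 4] → 12
@12: pitch [4B, align 4] → 16
@16: height [2B, align 2] → 18
@18: format [2B, align 2] → 20
@20: channels [1B, align 1] → 21
+3 pad (align 8)
@24: width [24B, align 8] → 48
size 48, align 8
— Event2 —
@0: layer [1B, align 1] → 1
@1: channels [1B, align 1] → 2
+2 pad (align 4)
@4: pitch [4B, align 4] → 8
@8: format [2B, align 2] → 10
+2 pad (align 4)
@12: mip_level [4B, align 4] → 16
@16: stride [4B, align 4] → 20
+4 pad (align 8)
@24: width [24B, align 8] → 48
@48: height [2B, align 2] → 50
+6 tail pad (align 8)
size 56, align 8
48 − 56 = -8

-8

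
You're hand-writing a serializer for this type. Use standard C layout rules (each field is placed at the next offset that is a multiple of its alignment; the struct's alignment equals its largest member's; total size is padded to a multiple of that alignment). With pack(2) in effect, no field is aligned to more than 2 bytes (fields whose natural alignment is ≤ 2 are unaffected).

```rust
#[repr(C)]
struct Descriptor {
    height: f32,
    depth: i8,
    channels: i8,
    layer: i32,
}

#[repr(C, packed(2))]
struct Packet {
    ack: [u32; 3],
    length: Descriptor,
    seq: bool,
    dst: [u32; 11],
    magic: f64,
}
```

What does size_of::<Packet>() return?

Descriptor: height at 0 (size 4, align 4) → ends 4; depth at 4 (size 1, align 1) → ends 5; channels at 5 (size 1, align 1) → ends 6; pad 2 to align 4 for layer; layer at 8 (size 4, align 4) → ends 12; total 12 bytes, alignment 4
ack at 0 (size 12, align 2) → ends 12
length at 12 (size 12, align 2) → ends 24
seq at 24 (size 1, align 1) → ends 25
pad 1 to align 2 for dst
dst at 26 (size 44, align 2) → ends 70
magic at 70 (size 8, align 2) → ends 78
total 78 bytes, alignment 2

78 bytes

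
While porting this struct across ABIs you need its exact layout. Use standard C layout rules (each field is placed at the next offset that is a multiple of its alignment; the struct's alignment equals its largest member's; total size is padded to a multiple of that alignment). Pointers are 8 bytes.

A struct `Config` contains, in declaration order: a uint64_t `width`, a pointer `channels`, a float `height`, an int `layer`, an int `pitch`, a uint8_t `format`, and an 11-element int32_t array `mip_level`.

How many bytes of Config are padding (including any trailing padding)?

7

width at 0 (size 8, align 8) → ends 8
channels at 8 (size 8, align 8) → ends 16
height at 16 (size 4, align 4) → ends 20
layer at 20 (size 4, align 4) → ends 24
pitch at 24 (size 4, align 4) → ends 28
format at 28 (size 1, align 1) → ends 29
pad 3 to align 4 for mip_level
mip_level at 32 (size 44, align 4) → ends 76
tail pad 4 to reach multiple of 8
total 80 bytes, alignment 8
data bytes 73, size 80 → padding 7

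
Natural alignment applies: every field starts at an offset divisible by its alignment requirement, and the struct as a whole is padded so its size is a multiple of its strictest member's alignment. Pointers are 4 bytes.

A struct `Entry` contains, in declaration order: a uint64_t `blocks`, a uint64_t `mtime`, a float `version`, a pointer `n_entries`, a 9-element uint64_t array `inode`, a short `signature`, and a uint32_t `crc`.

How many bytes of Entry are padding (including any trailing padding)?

blocks at 0 (size 8, align 8) → ends 8
mtime at 8 (size 8, align 8) → ends 16
version at 16 (size 4, align 4) → ends 20
n_entries at 20 (size 4, align 4) → ends 24
inode at 24 (size 72, align 8) → ends 96
signature at 96 (size 2, align 2) → ends 98
pad 2 to align 4 for crc
crc at 100 (size 4, align 4) → ends 104
total 104 bytes, alignment 8
data bytes 102, size 104 → padding 2

2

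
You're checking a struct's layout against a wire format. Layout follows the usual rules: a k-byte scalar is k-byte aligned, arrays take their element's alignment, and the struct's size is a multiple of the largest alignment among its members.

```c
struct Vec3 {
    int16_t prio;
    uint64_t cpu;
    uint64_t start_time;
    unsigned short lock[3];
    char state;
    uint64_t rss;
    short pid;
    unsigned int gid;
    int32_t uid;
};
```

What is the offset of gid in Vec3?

prio at 0 (size 2, align 2) → ends 2
pad 6 to align 8 for cpu
cpu at 8 (size 8, align 8) → ends 16
start_time at 16 (size 8, align 8) → ends 24
lock at 24 (size 6, align 2) → ends 30
state at 30 (size 1, align 1) → ends 31
pad 1 to align 8 for rss
rss at 32 (size 8, align 8) → ends 40
pid at 40 (size 2, align 2) → ends 42
pad 2 to align 4 for gid
gid at 44 (size 4, align 4) → ends 48

44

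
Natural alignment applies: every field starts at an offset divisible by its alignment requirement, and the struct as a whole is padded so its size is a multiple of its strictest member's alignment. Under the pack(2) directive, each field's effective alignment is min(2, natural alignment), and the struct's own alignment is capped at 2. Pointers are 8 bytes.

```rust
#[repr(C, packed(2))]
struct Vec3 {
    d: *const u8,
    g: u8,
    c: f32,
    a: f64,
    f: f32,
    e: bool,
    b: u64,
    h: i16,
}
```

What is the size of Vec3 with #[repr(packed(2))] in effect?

38

d at 0 (size 8, align 2) → ends 8
g at 8 (size 1, align 1) → ends 9
pad 1 to align 2 for c
c at 10 (size 4, align 2) → ends 14
a at 14 (size 8, align 2) → ends 22
f at 22 (size 4, align 2) → ends 26
e at 26 (size 1, align 1) → ends 27
pad 1 to align 2 for b
b at 28 (size 8, align 2) → ends 36
h at 36 (size 2, align 2) → ends 38
total 38 bytes, alignment 2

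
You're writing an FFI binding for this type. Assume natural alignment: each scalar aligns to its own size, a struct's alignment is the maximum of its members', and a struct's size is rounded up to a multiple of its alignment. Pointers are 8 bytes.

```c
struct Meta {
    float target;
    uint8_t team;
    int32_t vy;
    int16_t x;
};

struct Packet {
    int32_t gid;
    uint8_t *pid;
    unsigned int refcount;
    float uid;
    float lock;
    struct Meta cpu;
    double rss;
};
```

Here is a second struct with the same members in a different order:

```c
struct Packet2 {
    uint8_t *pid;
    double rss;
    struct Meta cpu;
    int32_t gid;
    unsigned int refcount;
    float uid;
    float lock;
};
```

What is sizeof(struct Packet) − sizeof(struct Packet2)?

8

Meta: @0: target [4B, align 4] → 4; @4: team [1B, align 1] → 5; +3 pad (align 4); @8: vy [4B, align 4] → 12; @12: x [2B, align 2] → 14; +2 tail pad (align 4); size 16, align 4
@0: gid [4B, align 4] → 4
+4 pad (align 8)
@8: pid [8B, align 8] → 16
@16: refcount [4B, align 4] → 20
@20: uid [4B, align 4] → 24
@24: lock [4B, align 4] → 28
@28: cpu [16B, align 4] → 44
+4 pad (align 8)
@48: rss [8B, align 8] → 56
size 56, align 8
— Packet2 —
@0: pid [8B, align 8] → 8
@8: rss [8B, align 8] → 16
@16: cpu [16B, align 4] → 32
@32: gid [4B, align 4] → 36
@36: refcount [4B, align 4] → 40
@40: uid [4B, align 4] → 44
@44: lock [4B, align 4] → 48
size 48, align 8
56 − 48 = 8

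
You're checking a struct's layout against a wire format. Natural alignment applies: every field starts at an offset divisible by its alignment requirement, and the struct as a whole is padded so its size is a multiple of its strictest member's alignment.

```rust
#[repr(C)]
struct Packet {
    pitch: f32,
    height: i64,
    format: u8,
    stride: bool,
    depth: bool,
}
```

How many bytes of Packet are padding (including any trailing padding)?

9

@0: pitch [4B, align 4] → 4
+4 pad (align 8)
@8: height [8B, align 8] → 16
@16: format [1B, align 1] → 17
@17: stride [1B, align 1] → 18
@18: depth [1B, align 1] → 19
+5 tail pad (align 8)
size 24, align 8
data bytes 15, size 24 → padding 9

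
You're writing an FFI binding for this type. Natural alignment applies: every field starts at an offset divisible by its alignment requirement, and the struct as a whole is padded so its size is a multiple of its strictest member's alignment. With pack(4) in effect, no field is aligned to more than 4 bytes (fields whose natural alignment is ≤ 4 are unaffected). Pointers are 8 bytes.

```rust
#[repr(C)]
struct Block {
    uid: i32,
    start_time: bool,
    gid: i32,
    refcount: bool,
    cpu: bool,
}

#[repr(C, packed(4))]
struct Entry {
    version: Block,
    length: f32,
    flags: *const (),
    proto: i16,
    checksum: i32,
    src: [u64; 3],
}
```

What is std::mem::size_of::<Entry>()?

60 bytes

Block: uid at 0 (size 4, align 4) → ends 4; start_time at 4 (size 1, align 1) → ends 5; pad 3 to align 4 for gid; gid at 8 (size 4, align 4) → ends 12; refcount at 12 (size 1, align 1) → ends 13; cpu at 13 (size 1, align 1) → ends 14; tail pad 2 to reach multiple of 4; total 16 bytes, alignment 4
version at 0 (size 16, align 4) → ends 16
length at 16 (size 4, align 4) → ends 20
flags at 20 (size 8, align 4) → ends 28
proto at 28 (size 2, align 2) → ends 30
pad 2 to align 4 for checksum
checksum at 32 (size 4, align 4) → ends 36
src at 36 (size 24, align 4) → ends 60
total 60 bytes, alignment 4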